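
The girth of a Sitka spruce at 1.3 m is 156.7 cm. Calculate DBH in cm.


Formula: DBH = C / pi
DBH = 156.7 / pi
pi = 3.14159...
DBH = 49.9 cm

49.9


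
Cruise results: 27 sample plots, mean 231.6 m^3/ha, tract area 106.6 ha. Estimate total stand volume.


Formula: Total Volume = Mean Volume per ha * Total Area
Total Volume = 231.6 m^3/ha * 106.6 ha
Total Volume = 24689 m^3

24689


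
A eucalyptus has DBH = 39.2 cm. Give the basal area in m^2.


Formula: BA = pi * (DBH/2)^2 / 10000  (cm^2 to m^2)
Radius = DBH/2 = 39.2/2 = 19.6 cm
BA = pi * 19.6^2 / 10000
   = 1206.8742 cm^2 / 10000
   = 0.1207 m^2

0.1207


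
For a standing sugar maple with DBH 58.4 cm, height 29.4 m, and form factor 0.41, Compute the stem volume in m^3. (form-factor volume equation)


Formula: V = pi * (DBH/200)^2 * H * ff
Radius = DBH/200 = 58.4/200 = 0.292 m
Radius^2 = 0.292^2 = 0.085264 m^2
V = pi * 0.085264 * 29.4 * 0.41
V = 3.229 m^3

3.229


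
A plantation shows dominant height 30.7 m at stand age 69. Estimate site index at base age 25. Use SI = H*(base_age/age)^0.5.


Formula: SI = H_dom * (base_age / age)^0.5
Age ratio = 25 / 69 = 0.36232
sqrt(age_ratio) = 0.60193
SI = 30.7 * 0.60193 = 18.5 m

18.5


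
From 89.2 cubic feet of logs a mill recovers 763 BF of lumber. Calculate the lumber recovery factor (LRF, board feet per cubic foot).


Formula: LRF = Lumber Output (BF) / Log Input (ft^3)
LRF = 763 BF / 89.2 ft^3
LRF = 8.55 BF/ft^3

8.55


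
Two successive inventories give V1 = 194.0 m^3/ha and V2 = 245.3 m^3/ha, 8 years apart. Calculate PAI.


Formula: PAI = (V_T2 - V_T1) / (T2 - T1)
Volume increment = 245.3 - 194.0 = 51.3 m^3/ha
PAI = 51.3 / 8 = 6.41 m^3/ha/year

6.41


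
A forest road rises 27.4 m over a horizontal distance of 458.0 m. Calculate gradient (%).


Formula: Gradient = rise / run * 100
Gradient = 27.4 / 458.0 * 100 = 6.0%

6.0


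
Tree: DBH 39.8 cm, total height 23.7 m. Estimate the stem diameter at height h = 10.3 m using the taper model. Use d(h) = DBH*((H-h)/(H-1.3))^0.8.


Taper: d(h) = DBH * ((H - h) / (H - 1.3))^0.8
Numerator = H - h = 23.7 - 10.3 = 13.4 m
Denominator = H - 1.3 = 23.7 - 1.3 = 22.4 m
Ratio = 13.4 / 22.4 = 0.59821
d = 39.8 * 0.59821^0.8 = 26.4 cm

26.4


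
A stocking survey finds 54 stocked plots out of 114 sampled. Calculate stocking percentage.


Formula: Stocking % = stocked plots / total plots * 100
Stocking = 54 / 114 * 100
Stocking = 0.4737 * 100 = 47.4%

47.4


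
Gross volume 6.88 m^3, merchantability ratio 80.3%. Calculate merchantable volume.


Formula: MV = V_total * (merchantable_pct / 100)
Merchantable fraction = 80.3% / 100 = 0.803
MV = 6.88 m^3 * 0.803 = 5.525 m^3

5.525


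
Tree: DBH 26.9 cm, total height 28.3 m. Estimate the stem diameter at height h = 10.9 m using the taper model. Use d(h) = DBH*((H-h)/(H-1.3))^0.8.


Taper: d(h) = DBH * ((H - h) / (H - 1.3))^0.8
Numerator = H - h = 28.3 - 10.9 = 17.4 m
Denominator = H - 1.3 = 28.3 - 1.3 = 27.0 m
Ratio = 17.4 / 27.0 = 0.64444
d = 26.9 * 0.64444^0.8 = 18.9 cm

18.9


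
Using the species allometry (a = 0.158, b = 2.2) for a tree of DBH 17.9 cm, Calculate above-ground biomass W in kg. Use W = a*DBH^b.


Formula: W = a * DBH^b  (allometric power law)
DBH^b = 17.9^2.2 = 570.5276
W = 0.158 * 570.5276 = 90.1 kg

90.1


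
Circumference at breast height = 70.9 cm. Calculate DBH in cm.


Formula: DBH = C / pi
DBH = 70.9 / pi
pi = 3.14159...
DBH = 22.6 cm

22.6


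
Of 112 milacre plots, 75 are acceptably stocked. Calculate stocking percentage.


Formula: Stocking % = stocked plots / total plots * 100
Stocking = 75 / 112 * 100
Stocking = 0.6696 * 100 = 67.0%

67.0


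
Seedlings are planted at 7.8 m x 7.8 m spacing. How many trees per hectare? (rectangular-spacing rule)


Formula: TPH = 10000 m^2/ha / (spacing_x * spacing_y)
Area per tree = 7.8 m * 7.8 m = 60.84 m^2
TPH = 10000 / 60.84 = 164 trees/ha

164


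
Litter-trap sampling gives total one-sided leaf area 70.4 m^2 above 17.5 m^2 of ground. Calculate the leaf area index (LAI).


Formula: LAI = total leaf area / ground area  (dimensionless)
LAI = 70.4 m^2 / 17.5 m^2
LAI = 4.02

4.02


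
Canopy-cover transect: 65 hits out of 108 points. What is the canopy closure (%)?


Formula: Canopy closure = covered points / total points * 100
Closure = 65 / 108 * 100
Closure = 0.6019 * 100 = 60.2%

60.2


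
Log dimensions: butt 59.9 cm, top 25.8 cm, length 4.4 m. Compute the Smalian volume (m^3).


Smalian: V = (A1 + A2)/2 * L,  A = pi*(D/200)^2
A1 = pi*(59.9/200)^2 = 0.281802 m^2
A2 = pi*(25.8/200)^2 = 0.052279 m^2
V = (0.281802+0.052279)/2*4.4 = 0.735 m^3

0.735


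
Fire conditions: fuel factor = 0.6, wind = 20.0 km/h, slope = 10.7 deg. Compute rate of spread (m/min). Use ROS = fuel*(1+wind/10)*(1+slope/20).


Formula: ROS = fuel * (1 + wind/10) * (1 + slope/20)
Wind factor = 1 + 20.0/10 = 3.0
Slope factor = 1 + 10.7/20 = 1.535
ROS = 0.6 * 3.0 * 1.535 = 2.76 m/min

2.76


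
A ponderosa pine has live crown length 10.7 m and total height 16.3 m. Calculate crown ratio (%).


Formula: Crown Ratio = (Crown Length / Total Height) * 100
CR = (10.7 m / 16.3 m) * 100
CR = 0.6564 * 100 = 65.6%

65.6


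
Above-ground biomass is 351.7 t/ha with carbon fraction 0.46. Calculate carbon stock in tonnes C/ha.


Formula: Carbon Stock = Biomass * Carbon Fraction
C = 351.7 t/ha * 0.46
C = 161.8 t C/ha

161.8


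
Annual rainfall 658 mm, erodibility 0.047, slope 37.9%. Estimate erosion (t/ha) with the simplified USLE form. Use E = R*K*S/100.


Formula: E = R * K * S / 100  (simplified USLE)
R * K = 658 * 0.047 = 30.926
E = 30.926 * 37.9 / 100 = 11.72 t/ha

11.72


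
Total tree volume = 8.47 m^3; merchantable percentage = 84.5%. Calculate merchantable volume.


Formula: MV = V_total * (merchantable_pct / 100)
Merchantable fraction = 84.5% / 100 = 0.845
MV = 8.47 m^3 * 0.845 = 7.157 m^3

7.157


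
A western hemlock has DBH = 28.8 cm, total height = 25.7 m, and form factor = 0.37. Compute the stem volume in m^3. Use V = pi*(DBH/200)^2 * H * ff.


Formula: V = pi * (DBH/200)^2 * H * ff
Radius = DBH/200 = 28.8/200 = 0.144 m
Radius^2 = 0.144^2 = 0.020736 m^2
V = pi * 0.020736 * 25.7 * 0.37
V = 0.619 m^3

0.619


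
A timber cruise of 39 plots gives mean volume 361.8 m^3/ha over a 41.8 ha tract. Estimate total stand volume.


Formula: Total Volume = Mean Volume per ha * Total Area
Total Volume = 361.8 m^3/ha * 41.8 ha
Total Volume = 15123 m^3

15123


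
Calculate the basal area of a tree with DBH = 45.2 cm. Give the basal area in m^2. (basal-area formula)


Formula: BA = pi * (DBH/2)^2 / 10000  (cm^2 to m^2)
Radius = DBH/2 = 45.2/2 = 22.6 cm
BA = pi * 22.6^2 / 10000
   = 1604.5999 cm^2 / 10000
   = 0.1605 m^2

0.1605


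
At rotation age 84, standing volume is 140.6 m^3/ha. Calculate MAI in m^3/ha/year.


Formula: MAI = Total Volume / Stand Age
MAI = 140.6 m^3/ha / 84 years
MAI = 1.67 m^3/ha/year

1.67


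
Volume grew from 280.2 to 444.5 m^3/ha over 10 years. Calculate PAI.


Formula: PAI = (V_T2 - V_T1) / (T2 - T1)
Volume increment = 444.5 - 280.2 = 164.3 m^3/ha
PAI = 164.3 / 10 = 16.43 m^3/ha/year

16.43


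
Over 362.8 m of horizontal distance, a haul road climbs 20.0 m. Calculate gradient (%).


Formula: Gradient = rise / run * 100
Gradient = 20.0 / 362.8 * 100 = 5.5%

5.5


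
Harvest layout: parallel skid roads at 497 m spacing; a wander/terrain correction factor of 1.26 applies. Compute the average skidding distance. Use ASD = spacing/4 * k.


Formula: ASD = (spacing / 4) * correction
Uncorrected distance = spacing / 4 = 497 / 4 = 124.25 m
ASD = 124.25 * 1.26 = 157 m

157


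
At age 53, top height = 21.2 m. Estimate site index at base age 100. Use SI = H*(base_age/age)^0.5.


Formula: SI = H_dom * (base_age / age)^0.5
Age ratio = 100 / 53 = 1.88679
sqrt(age_ratio) = 1.37361
SI = 21.2 * 1.37361 = 29.1 m

29.1


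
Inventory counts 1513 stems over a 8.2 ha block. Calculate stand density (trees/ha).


Formula: Stand Density = N_trees / Area_ha
Density = 1513 trees / 8.2 ha
Density = 185 trees/ha

185


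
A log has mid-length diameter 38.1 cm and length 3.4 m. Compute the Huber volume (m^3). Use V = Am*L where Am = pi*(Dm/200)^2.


Huber: V = Am * L,  Am = pi*(Dm/200)^2
Am = pi*(38.1/200)^2 = 0.114009 m^2
V = 0.114009*3.4 = 0.3876 m^3

0.3876


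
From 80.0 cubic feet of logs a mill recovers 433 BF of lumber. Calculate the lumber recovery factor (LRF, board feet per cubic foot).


Formula: LRF = Lumber Output (BF) / Log Input (ft^3)
LRF = 433 BF / 80.0 ft^3
LRF = 5.41 BF/ft^3

5.41


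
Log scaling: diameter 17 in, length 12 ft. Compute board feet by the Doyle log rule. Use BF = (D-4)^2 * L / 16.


Doyle: BF = (D - 4)^2 * L / 16
Adjusted diameter = 17 - 4 = 13 in
(D-4)^2 = 13^2 = 169
BF = 169 * 12 / 16 = 127 BF

127


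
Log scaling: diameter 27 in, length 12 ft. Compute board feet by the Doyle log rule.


Doyle: BF = (D - 4)^2 * L / 16
Adjusted diameter = 27 - 4 = 23 in
(D-4)^2 = 23^2 = 529
BF = 529 * 12 / 16 = 397 BF

397


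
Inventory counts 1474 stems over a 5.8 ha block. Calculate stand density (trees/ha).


Formula: Stand Density = N_trees / Area_ha
Density = 1474 trees / 5.8 ha
Density = 254 trees/ha

254


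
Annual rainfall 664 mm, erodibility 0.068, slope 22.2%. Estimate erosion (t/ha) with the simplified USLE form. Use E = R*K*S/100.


Formula: E = R * K * S / 100  (simplified USLE)
R * K = 664 * 0.068 = 45.152
E = 45.152 * 22.2 / 100 = 10.02 t/ha

10.02


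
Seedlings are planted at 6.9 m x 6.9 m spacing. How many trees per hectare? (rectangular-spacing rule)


Formula: TPH = 10000 m^2/ha / (spacing_x * spacing_y)
Area per tree = 6.9 m * 6.9 m = 47.61 m^2
TPH = 10000 / 47.61 = 210 trees/ha

210


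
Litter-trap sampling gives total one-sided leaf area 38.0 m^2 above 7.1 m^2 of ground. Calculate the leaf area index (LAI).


Formula: LAI = total leaf area / ground area  (dimensionless)
LAI = 38.0 m^2 / 7.1 m^2
LAI = 5.35

5.35


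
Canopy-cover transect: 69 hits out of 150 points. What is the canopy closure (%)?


Formula: Canopy closure = covered points / total points * 100
Closure = 69 / 150 * 100
Closure = 0.46 * 100 = 46.0%

46.0


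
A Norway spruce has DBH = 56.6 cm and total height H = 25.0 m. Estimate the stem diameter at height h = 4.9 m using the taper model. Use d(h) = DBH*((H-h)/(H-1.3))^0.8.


Taper: d(h) = DBH * ((H - h) / (H - 1.3))^0.8
Numerator = H - h = 25.0 - 4.9 = 20.1 m
Denominator = H - 1.3 = 25.0 - 1.3 = 23.7 m
Ratio = 20.1 / 23.7 = 0.8481
d = 56.6 * 0.8481^0.8 = 49.6 cm

49.6


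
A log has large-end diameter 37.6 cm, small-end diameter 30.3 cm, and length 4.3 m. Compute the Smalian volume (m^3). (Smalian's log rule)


Smalian: V = (A1 + A2)/2 * L,  A = pi*(D/200)^2
A1 = pi*(37.6/200)^2 = 0.111036 m^2
A2 = pi*(30.3/200)^2 = 0.072107 m^2
V = (0.111036+0.072107)/2*4.3 = 0.3938 m^3

0.3938


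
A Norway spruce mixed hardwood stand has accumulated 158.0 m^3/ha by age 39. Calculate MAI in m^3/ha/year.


Formula: MAI = Total Volume / Stand Age
MAI = 158.0 m^3/ha / 39 years
MAI = 4.05 m^3/ha/year

4.05


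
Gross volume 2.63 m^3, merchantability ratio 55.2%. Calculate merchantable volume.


Formula: MV = V_total * (merchantable_pct / 100)
Merchantable fraction = 55.2% / 100 = 0.552
MV = 2.63 m^3 * 0.552 = 1.452 m^3

1.452


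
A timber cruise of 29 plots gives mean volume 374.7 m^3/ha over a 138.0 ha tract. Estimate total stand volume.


Formula: Total Volume = Mean Volume per ha * Total Area
Total Volume = 374.7 m^3/ha * 138.0 ha
Total Volume = 51709 m^3

51709


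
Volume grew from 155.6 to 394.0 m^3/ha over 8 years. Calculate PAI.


Formula: PAI = (V_T2 - V_T1) / (T2 - T1)
Volume increment = 394.0 - 155.6 = 238.4 m^3/ha
PAI = 238.4 / 8 = 29.8 m^3/ha/year

29.8


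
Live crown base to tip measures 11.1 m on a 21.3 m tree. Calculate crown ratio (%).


Formula: Crown Ratio = (Crown Length / Total Height) * 100
CR = (11.1 m / 21.3 m) * 100
CR = 0.5211 * 100 = 52.1%

52.1


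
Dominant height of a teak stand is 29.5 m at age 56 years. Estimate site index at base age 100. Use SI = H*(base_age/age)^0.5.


Formula: SI = H_dom * (base_age / age)^0.5
Age ratio = 100 / 56 = 1.78571
sqrt(age_ratio) = 1.33631
SI = 29.5 * 1.33631 = 39.4 m

39.4


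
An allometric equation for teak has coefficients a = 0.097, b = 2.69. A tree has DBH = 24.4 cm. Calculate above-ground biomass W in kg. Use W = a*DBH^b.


Formula: W = a * DBH^b  (allometric power law)
DBH^b = 24.4^2.69 = 5396.0831
W = 0.097 * 5396.0831 = 523.4 kg

523.4


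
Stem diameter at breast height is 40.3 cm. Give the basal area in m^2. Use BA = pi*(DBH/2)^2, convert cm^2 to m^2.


Formula: BA = pi * (DBH/2)^2 / 10000  (cm^2 to m^2)
Radius = DBH/2 = 40.3/2 = 20.15 cm
BA = pi * 20.15^2 / 10000
   = 1275.5573 cm^2 / 10000
   = 0.1276 m^2

0.1276


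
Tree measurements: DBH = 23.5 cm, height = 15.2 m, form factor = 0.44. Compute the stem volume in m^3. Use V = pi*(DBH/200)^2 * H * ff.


Formula: V = pi * (DBH/200)^2 * H * ff
Radius = DBH/200 = 23.5/200 = 0.1175 m
Radius^2 = 0.1175^2 = 0.01380625 m^2
V = pi * 0.01380625 * 15.2 * 0.44
V = 0.29 m^3

0.29


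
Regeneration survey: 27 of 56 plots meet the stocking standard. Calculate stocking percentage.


Formula: Stocking % = stocked plots / total plots * 100
Stocking = 27 / 56 * 100
Stocking = 0.4821 * 100 = 48.2%

48.2


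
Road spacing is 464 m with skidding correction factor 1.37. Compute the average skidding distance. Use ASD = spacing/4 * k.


Formula: ASD = (spacing / 4) * correction
Uncorrected distance = spacing / 4 = 464 / 4 = 116 m
ASD = 116 * 1.37 = 159 m

159


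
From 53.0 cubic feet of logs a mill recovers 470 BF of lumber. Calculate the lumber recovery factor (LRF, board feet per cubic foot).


Formula: LRF = Lumber Output (BF) / Log Input (ft^3)
LRF = 470 BF / 53.0 ft^3
LRF = 8.87 BF/ft^3

8.87


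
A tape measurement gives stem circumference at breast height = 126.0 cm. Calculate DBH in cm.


Formula: DBH = C / pi
DBH = 126.0 / pi
pi = 3.14159...
DBH = 40.1 cm

40.1


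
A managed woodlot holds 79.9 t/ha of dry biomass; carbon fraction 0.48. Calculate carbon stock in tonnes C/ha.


Formula: Carbon Stock = Biomass * Carbon Fraction
C = 79.9 t/ha * 0.48
C = 38.4 t C/ha

38.4


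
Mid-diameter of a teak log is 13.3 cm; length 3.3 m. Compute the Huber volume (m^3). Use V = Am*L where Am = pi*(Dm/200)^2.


Huber: V = Am * L,  Am = pi*(Dm/200)^2
Am = pi*(13.3/200)^2 = 0.013893 m^2
V = 0.013893*3.3 = 0.0458 m^3

0.0458


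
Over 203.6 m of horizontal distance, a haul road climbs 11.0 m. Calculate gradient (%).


Formula: Gradient = rise / run * 100
Gradient = 11.0 / 203.6 * 100 = 5.4%

5.4


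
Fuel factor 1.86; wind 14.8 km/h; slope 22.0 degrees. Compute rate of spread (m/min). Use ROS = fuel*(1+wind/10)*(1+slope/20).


Formula: ROS = fuel * (1 + wind/10) * (1 + slope/20)
Wind factor = 1 + 14.8/10 = 2.48
Slope factor = 1 + 22.0/20 = 2.1
ROS = 1.86 * 2.48 * 2.1 = 9.69 m/min

9.69


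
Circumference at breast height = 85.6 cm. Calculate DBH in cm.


Formula: DBH = C / pi
DBH = 85.6 / pi
pi = 3.14159...
DBH = 27.2 cm

27.2


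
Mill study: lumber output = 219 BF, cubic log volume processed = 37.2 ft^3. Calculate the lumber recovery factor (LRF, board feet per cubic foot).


Formula: LRF = Lumber Output (BF) / Log Input (ft^3)
LRF = 219 BF / 37.2 ft^3
LRF = 5.89 BF/ft^3

5.89


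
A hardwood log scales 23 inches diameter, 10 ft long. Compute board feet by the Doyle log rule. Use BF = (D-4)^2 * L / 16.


Doyle: BF = (D - 4)^2 * L / 16
Adjusted diameter = 23 - 4 = 19 in
(D-4)^2 = 19^2 = 361
BF = 361 * 10 / 16 = 226 BF

226


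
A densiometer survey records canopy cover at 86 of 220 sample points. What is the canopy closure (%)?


Formula: Canopy closure = covered points / total points * 100
Closure = 86 / 220 * 100
Closure = 0.3909 * 100 = 39.1%

39.1


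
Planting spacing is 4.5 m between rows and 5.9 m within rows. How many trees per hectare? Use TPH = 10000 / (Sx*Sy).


Formula: TPH = 10000 m^2/ha / (spacing_x * spacing_y)
Area per tree = 4.5 m * 5.9 m = 26.55 m^2
TPH = 10000 / 26.55 = 377 trees/ha

377


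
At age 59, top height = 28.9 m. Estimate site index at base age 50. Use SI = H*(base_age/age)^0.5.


Formula: SI = H_dom * (base_age / age)^0.5
Age ratio = 50 / 59 = 0.84746
sqrt(age_ratio) = 0.92057
SI = 28.9 * 0.92057 = 26.6 m

26.6


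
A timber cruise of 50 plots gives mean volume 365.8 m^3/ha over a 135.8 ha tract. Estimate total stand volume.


Formula: Total Volume = Mean Volume per ha * Total Area
Total Volume = 365.8 m^3/ha * 135.8 ha
Total Volume = 49676 m^3

49676


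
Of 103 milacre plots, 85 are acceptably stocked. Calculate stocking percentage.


Formula: Stocking % = stocked plots / total plots * 100
Stocking = 85 / 103 * 100
Stocking = 0.8252 * 100 = 82.5%

82.5


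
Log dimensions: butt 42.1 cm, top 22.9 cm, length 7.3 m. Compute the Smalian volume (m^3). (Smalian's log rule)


Smalian: V = (A1 + A2)/2 * L,  A = pi*(D/200)^2
A1 = pi*(42.1/200)^2 = 0.139205 m^2
A2 = pi*(22.9/200)^2 = 0.041187 m^2
V = (0.139205+0.041187)/2*7.3 = 0.6584 m^3

0.6584


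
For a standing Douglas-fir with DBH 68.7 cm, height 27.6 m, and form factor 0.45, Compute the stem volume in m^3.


Formula: V = pi * (DBH/200)^2 * H * ff
Radius = DBH/200 = 68.7/200 = 0.3435 m
Radius^2 = 0.3435^2 = 0.11799225 m^2
V = pi * 0.11799225 * 27.6 * 0.45
V = 4.604 m^3

4.604


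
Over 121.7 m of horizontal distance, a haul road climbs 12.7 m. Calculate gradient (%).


Formula: Gradient = rise / run * 100
Gradient = 12.7 / 121.7 * 100 = 10.4%

10.4


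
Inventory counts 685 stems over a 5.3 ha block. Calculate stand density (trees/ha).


Formula: Stand Density = N_trees / Area_ha
Density = 685 trees / 5.3 ha
Density = 129 trees/ha

129


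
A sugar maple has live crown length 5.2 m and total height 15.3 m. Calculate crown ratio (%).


Formula: Crown Ratio = (Crown Length / Total Height) * 100
CR = (5.2 m / 15.3 m) * 100
CR = 0.3399 * 100 = 34.0%

34.0


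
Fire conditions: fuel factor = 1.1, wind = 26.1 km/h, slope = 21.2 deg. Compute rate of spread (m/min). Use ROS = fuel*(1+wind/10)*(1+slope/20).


Formula: ROS = fuel * (1 + wind/10) * (1 + slope/20)
Wind factor = 1 + 26.1/10 = 3.61
Slope factor = 1 + 21.2/20 = 2.06
ROS = 1.1 * 3.61 * 2.06 = 8.18 m/min

8.18


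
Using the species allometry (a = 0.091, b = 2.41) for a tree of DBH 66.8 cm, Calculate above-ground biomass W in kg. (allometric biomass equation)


Formula: W = a * DBH^b  (allometric power law)
DBH^b = 66.8^2.41 = 24986.8365
W = 0.091 * 24986.8365 = 2273.8 kg

2273.8


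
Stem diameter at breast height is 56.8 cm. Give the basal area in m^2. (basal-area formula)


Formula: BA = pi * (DBH/2)^2 / 10000  (cm^2 to m^2)
Radius = DBH/2 = 56.8/2 = 28.4 cm
BA = pi * 28.4^2 / 10000
   = 2533.883 cm^2 / 10000
   = 0.2534 m^2

0.2534


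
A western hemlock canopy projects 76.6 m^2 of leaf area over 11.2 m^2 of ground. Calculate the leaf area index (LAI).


Formula: LAI = total leaf area / ground area  (dimensionless)
LAI = 76.6 m^2 / 11.2 m^2
LAI = 6.84

6.84


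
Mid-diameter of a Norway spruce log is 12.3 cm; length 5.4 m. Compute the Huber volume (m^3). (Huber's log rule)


Huber: V = Am * L,  Am = pi*(Dm/200)^2
Am = pi*(12.3/200)^2 = 0.011882 m^2
V = 0.011882*5.4 = 0.0642 m^3

0.0642


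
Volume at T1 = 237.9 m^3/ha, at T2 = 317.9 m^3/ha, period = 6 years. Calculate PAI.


Formula: PAI = (V_T2 - V_T1) / (T2 - T1)
Volume increment = 317.9 - 237.9 = 80.0 m^3/ha
PAI = 80.0 / 6 = 13.33 m^3/ha/year

13.33


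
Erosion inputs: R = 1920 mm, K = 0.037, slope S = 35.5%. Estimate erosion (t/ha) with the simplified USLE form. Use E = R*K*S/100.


Formula: E = R * K * S / 100  (simplified USLE)
R * K = 1920 * 0.037 = 71.04
E = 71.04 * 35.5 / 100 = 25.22 t/ha

25.22


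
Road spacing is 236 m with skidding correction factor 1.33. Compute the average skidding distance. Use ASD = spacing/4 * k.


Formula: ASD = (spacing / 4) * correction
Uncorrected distance = spacing / 4 = 236 / 4 = 59 m
ASD = 59 * 1.33 = 78 m

78


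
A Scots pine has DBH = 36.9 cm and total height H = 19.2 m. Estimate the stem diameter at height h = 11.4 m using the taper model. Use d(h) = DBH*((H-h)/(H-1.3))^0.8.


Taper: d(h) = DBH * ((H - h) / (H - 1.3))^0.8
Numerator = H - h = 19.2 - 11.4 = 7.8 m
Denominator = H - 1.3 = 19.2 - 1.3 = 17.9 m
Ratio = 7.8 / 17.9 = 0.43575
d = 36.9 * 0.43575^0.8 = 19.0 cm

19.0


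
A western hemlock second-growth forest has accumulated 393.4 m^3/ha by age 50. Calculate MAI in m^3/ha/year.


Formula: MAI = Total Volume / Stand Age
MAI = 393.4 m^3/ha / 50 years
MAI = 7.87 m^3/ha/year

7.87


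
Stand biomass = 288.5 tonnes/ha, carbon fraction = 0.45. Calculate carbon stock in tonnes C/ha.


Formula: Carbon Stock = Biomass * Carbon Fraction
C = 288.5 t/ha * 0.45
C = 129.8 t C/ha

129.8


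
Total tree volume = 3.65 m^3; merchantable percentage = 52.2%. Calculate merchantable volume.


Formula: MV = V_total * (merchantable_pct / 100)
Merchantable fraction = 52.2% / 100 = 0.522
MV = 3.65 m^3 * 0.522 = 1.905 m^3

1.905


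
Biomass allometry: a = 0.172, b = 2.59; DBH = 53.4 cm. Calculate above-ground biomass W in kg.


Formula: W = a * DBH^b  (allometric power law)
DBH^b = 53.4^2.59 = 29807.9326
W = 0.172 * 29807.9326 = 5127.0 kg

5127.0


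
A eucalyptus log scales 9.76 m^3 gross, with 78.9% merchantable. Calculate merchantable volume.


Formula: MV = V_total * (merchantable_pct / 100)
Merchantable fraction = 78.9% / 100 = 0.789
MV = 9.76 m^3 * 0.789 = 7.701 m^3

7.701


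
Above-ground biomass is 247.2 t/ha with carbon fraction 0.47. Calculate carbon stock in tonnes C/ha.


Formula: Carbon Stock = Biomass * Carbon Fraction
C = 247.2 t/ha * 0.47
C = 116.2 t C/ha

116.2


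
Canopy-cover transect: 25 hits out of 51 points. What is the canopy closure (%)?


Formula: Canopy closure = covered points / total points * 100
Closure = 25 / 51 * 100
Closure = 0.4902 * 100 = 49.0%

49.0


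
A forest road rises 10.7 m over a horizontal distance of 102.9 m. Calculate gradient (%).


Formula: Gradient = rise / run * 100
Gradient = 10.7 / 102.9 * 100 = 10.4%

10.4


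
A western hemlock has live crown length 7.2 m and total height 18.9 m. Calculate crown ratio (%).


Formula: Crown Ratio = (Crown Length / Total Height) * 100
CR = (7.2 m / 18.9 m) * 100
CR = 0.381 * 100 = 38.1%

38.1


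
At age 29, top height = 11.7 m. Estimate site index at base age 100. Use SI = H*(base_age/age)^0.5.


Formula: SI = H_dom * (base_age / age)^0.5
Age ratio = 100 / 29 = 3.44828
sqrt(age_ratio) = 1.85695
SI = 11.7 * 1.85695 = 21.7 m

21.7


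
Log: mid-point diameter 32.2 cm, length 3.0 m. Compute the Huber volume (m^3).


Huber: V = Am * L,  Am = pi*(Dm/200)^2
Am = pi*(32.2/200)^2 = 0.081433 m^2
V = 0.081433*3.0 = 0.2443 m^3

0.2443


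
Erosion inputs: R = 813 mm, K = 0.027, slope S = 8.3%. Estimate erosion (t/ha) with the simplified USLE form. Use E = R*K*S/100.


Formula: E = R * K * S / 100  (simplified USLE)
R * K = 813 * 0.027 = 21.951
E = 21.951 * 8.3 / 100 = 1.82 t/ha

1.82


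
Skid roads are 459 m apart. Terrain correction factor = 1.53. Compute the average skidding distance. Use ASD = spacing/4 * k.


Formula: ASD = (spacing / 4) * correction
Uncorrected distance = spacing / 4 = 459 / 4 = 114.75 m
ASD = 114.75 * 1.53 = 176 m

176


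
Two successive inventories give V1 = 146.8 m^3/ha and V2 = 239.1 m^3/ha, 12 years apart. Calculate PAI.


Formula: PAI = (V_T2 - V_T1) / (T2 - T1)
Volume increment = 239.1 - 146.8 = 92.3 m^3/ha
PAI = 92.3 / 12 = 7.69 m^3/ha/year

7.69


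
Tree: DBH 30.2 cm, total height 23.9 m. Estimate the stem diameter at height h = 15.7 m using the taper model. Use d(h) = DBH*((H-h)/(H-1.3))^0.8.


Taper: d(h) = DBH * ((H - h) / (H - 1.3))^0.8
Numerator = H - h = 23.9 - 15.7 = 8.2 m
Denominator = H - 1.3 = 23.9 - 1.3 = 22.6 m
Ratio = 8.2 / 22.6 = 0.36283
d = 30.2 * 0.36283^0.8 = 13.4 cm

13.4


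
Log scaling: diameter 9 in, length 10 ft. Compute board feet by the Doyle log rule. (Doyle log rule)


Doyle: BF = (D - 4)^2 * L / 16
Adjusted diameter = 9 - 4 = 5 in
(D-4)^2 = 5^2 = 25
BF = 25 * 10 / 16 = 16 BF

16


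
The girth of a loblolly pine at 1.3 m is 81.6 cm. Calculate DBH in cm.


Formula: DBH = C / pi
DBH = 81.6 / pi
pi = 3.14159...
DBH = 26.0 cm

26.0


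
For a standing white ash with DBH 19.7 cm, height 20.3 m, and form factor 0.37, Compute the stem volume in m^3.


Formula: V = pi * (DBH/200)^2 * H * ff
Radius = DBH/200 = 19.7/200 = 0.0985 m
Radius^2 = 0.0985^2 = 0.00970225 m^2
V = pi * 0.00970225 * 20.3 * 0.37
V = 0.229 m^3

0.229


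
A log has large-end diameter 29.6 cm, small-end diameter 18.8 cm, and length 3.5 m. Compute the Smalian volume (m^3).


Smalian: V = (A1 + A2)/2 * L,  A = pi*(D/200)^2
A1 = pi*(29.6/200)^2 = 0.068813 m^2
A2 = pi*(18.8/200)^2 = 0.027759 m^2
V = (0.068813+0.027759)/2*3.5 = 0.169 m^3

0.169


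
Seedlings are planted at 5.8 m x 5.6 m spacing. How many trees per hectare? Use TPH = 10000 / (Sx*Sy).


Formula: TPH = 10000 m^2/ha / (spacing_x * spacing_y)
Area per tree = 5.8 m * 5.6 m = 32.48 m^2
TPH = 10000 / 32.48 = 308 trees/ha

308


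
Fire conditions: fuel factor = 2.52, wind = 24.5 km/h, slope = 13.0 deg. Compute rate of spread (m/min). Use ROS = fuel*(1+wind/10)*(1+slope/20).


Formula: ROS = fuel * (1 + wind/10) * (1 + slope/20)
Wind factor = 1 + 24.5/10 = 3.45
Slope factor = 1 + 13.0/20 = 1.65
ROS = 2.52 * 3.45 * 1.65 = 14.35 m/min

14.35


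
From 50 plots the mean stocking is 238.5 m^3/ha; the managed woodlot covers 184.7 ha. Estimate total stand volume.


Formula: Total Volume = Mean Volume per ha * Total Area
Total Volume = 238.5 m^3/ha * 184.7 ha
Total Volume = 44051 m^3

44051


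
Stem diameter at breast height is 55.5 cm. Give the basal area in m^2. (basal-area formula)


Formula: BA = pi * (DBH/2)^2 / 10000  (cm^2 to m^2)
Radius = DBH/2 = 55.5/2 = 27.75 cm
BA = pi * 27.75^2 / 10000
   = 2419.2227 cm^2 / 10000
   = 0.2419 m^2

0.2419


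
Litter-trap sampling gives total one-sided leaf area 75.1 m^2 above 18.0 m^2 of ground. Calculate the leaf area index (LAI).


Formula: LAI = total leaf area / ground area  (dimensionless)
LAI = 75.1 m^2 / 18.0 m^2
LAI = 4.17

4.17


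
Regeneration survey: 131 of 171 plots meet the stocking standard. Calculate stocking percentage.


Formula: Stocking % = stocked plots / total plots * 100
Stocking = 131 / 171 * 100
Stocking = 0.7661 * 100 = 76.6%

76.6


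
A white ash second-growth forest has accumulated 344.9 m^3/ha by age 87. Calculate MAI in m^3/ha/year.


Formula: MAI = Total Volume / Stand Age
MAI = 344.9 m^3/ha / 87 years
MAI = 3.96 m^3/ha/year

3.96


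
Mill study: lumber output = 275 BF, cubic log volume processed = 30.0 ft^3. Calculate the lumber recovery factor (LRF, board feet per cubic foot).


Formula: LRF = Lumber Output (BF) / Log Input (ft^3)
LRF = 275 BF / 30.0 ft^3
LRF = 9.17 BF/ft^3

9.17


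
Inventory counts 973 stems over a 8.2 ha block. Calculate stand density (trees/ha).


Formula: Stand Density = N_trees / Area_ha
Density = 973 trees / 8.2 ha
Density = 119 trees/ha

119


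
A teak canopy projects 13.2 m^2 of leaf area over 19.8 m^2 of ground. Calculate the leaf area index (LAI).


Formula: LAI = total leaf area / ground area  (dimensionless)
LAI = 13.2 m^2 / 19.8 m^2
LAI = 0.67

0.67


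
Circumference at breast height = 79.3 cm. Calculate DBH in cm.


Formula: DBH = C / pi
DBH = 79.3 / pi
pi = 3.14159...
DBH = 25.2 cm

25.2


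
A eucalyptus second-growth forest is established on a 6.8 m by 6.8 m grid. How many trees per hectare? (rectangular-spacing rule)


Formula: TPH = 10000 m^2/ha / (spacing_x * spacing_y)
Area per tree = 6.8 m * 6.8 m = 46.24 m^2
TPH = 10000 / 46.24 = 216 trees/ha

216


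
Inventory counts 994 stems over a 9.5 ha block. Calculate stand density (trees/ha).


Formula: Stand Density = N_trees / Area_ha
Density = 994 trees / 9.5 ha
Density = 105 trees/ha

105


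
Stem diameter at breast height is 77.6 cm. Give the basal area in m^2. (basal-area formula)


Formula: BA = pi * (DBH/2)^2 / 10000  (cm^2 to m^2)
Radius = DBH/2 = 77.6/2 = 38.8 cm
BA = pi * 38.8^2 / 10000
   = 4729.4792 cm^2 / 10000
   = 0.4729 m^2

0.4729


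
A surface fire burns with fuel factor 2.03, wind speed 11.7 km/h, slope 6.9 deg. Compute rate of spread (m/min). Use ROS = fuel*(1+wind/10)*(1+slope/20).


Formula: ROS = fuel * (1 + wind/10) * (1 + slope/20)
Wind factor = 1 + 11.7/10 = 2.17
Slope factor = 1 + 6.9/20 = 1.345
ROS = 2.03 * 2.17 * 1.345 = 5.92 m/min

5.92


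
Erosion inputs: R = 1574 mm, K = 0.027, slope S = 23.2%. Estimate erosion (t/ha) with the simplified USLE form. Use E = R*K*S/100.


Formula: E = R * K * S / 100  (simplified USLE)
R * K = 1574 * 0.027 = 42.498
E = 42.498 * 23.2 / 100 = 9.86 t/ha

9.86


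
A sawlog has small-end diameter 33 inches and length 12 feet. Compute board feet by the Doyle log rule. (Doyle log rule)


Doyle: BF = (D - 4)^2 * L / 16
Adjusted diameter = 33 - 4 = 29 in
(D-4)^2 = 29^2 = 841
BF = 841 * 12 / 16 = 631 BF

631


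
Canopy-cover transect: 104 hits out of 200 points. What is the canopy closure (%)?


Formula: Canopy closure = covered points / total points * 100
Closure = 104 / 200 * 100
Closure = 0.52 * 100 = 52.0%

52.0


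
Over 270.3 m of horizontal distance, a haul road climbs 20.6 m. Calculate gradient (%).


Formula: Gradient = rise / run * 100
Gradient = 20.6 / 270.3 * 100 = 7.6%

7.6


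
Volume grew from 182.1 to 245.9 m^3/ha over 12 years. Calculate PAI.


Formula: PAI = (V_T2 - V_T1) / (T2 - T1)
Volume increment = 245.9 - 182.1 = 63.8 m^3/ha
PAI = 63.8 / 12 = 5.32 m^3/ha/year

5.32


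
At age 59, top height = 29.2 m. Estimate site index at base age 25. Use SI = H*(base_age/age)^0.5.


Formula: SI = H_dom * (base_age / age)^0.5
Age ratio = 25 / 59 = 0.42373
sqrt(age_ratio) = 0.65094
SI = 29.2 * 0.65094 = 19.0 m

19.0


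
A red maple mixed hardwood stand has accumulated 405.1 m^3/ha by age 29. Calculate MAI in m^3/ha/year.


Formula: MAI = Total Volume / Stand Age
MAI = 405.1 m^3/ha / 29 years
MAI = 13.97 m^3/ha/year

13.97


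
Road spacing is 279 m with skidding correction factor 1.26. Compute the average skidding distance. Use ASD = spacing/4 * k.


Formula: ASD = (spacing / 4) * correction
Uncorrected distance = spacing / 4 = 279 / 4 = 69.75 m
ASD = 69.75 * 1.26 = 88 m

88


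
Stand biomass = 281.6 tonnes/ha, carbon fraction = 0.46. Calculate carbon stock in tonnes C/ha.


Formula: Carbon Stock = Biomass * Carbon Fraction
C = 281.6 t/ha * 0.46
C = 129.5 t C/ha

129.5


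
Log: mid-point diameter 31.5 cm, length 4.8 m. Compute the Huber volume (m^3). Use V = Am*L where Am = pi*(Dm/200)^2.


Huber: V = Am * L,  Am = pi*(Dm/200)^2
Am = pi*(31.5/200)^2 = 0.077931 m^2
V = 0.077931*4.8 = 0.3741 m^3

0.3741


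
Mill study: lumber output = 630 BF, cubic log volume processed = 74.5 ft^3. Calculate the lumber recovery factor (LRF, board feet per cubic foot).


Formula: LRF = Lumber Output (BF) / Log Input (ft^3)
LRF = 630 BF / 74.5 ft^3
LRF = 8.46 BF/ft^3

8.46


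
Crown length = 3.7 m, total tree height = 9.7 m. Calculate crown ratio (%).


Formula: Crown Ratio = (Crown Length / Total Height) * 100
CR = (3.7 m / 9.7 m) * 100
CR = 0.3814 * 100 = 38.1%

38.1


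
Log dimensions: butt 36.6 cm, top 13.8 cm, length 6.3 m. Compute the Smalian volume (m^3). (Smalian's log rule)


Smalian: V = (A1 + A2)/2 * L,  A = pi*(D/200)^2
A1 = pi*(36.6/200)^2 = 0.105209 m^2
A2 = pi*(13.8/200)^2 = 0.014957 m^2
V = (0.105209+0.014957)/2*6.3 = 0.3785 m^3

0.3785


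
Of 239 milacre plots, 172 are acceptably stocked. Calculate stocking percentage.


Formula: Stocking % = stocked plots / total plots * 100
Stocking = 172 / 239 * 100
Stocking = 0.7197 * 100 = 72.0%

72.0


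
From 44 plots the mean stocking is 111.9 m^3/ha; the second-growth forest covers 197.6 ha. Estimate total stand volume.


Formula: Total Volume = Mean Volume per ha * Total Area
Total Volume = 111.9 m^3/ha * 197.6 ha
Total Volume = 22111 m^3

22111


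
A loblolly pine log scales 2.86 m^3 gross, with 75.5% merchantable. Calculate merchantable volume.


Formula: MV = V_total * (merchantable_pct / 100)
Merchantable fraction = 75.5% / 100 = 0.755
MV = 2.86 m^3 * 0.755 = 2.159 m^3

2.159


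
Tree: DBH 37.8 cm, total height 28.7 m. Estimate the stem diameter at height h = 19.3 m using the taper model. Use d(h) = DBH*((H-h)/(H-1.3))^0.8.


Taper: d(h) = DBH * ((H - h) / (H - 1.3))^0.8
Numerator = H - h = 28.7 - 19.3 = 9.4 m
Denominator = H - 1.3 = 28.7 - 1.3 = 27.4 m
Ratio = 9.4 / 27.4 = 0.34307
d = 37.8 * 0.34307^0.8 = 16.1 cm

16.1


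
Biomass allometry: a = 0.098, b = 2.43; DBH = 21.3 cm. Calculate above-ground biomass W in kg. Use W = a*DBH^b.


Formula: W = a * DBH^b  (allometric power law)
DBH^b = 21.3^2.43 = 1690.2947
W = 0.098 * 1690.2947 = 165.6 kg

165.6


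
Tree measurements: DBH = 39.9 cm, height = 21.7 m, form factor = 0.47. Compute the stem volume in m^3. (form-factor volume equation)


Formula: V = pi * (DBH/200)^2 * H * ff
Radius = DBH/200 = 39.9/200 = 0.1995 m
Radius^2 = 0.1995^2 = 0.03980025 m^2
V = pi * 0.03980025 * 21.7 * 0.47
V = 1.275 m^3

1.275


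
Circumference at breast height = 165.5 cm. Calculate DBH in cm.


Formula: DBH = C / pi
DBH = 165.5 / pi
pi = 3.14159...
DBH = 52.7 cm

52.7


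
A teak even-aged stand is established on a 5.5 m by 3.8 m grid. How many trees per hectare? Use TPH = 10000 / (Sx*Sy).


Formula: TPH = 10000 m^2/ha / (spacing_x * spacing_y)
Area per tree = 5.5 m * 3.8 m = 20.9 m^2
TPH = 10000 / 20.9 = 478 trees/ha

478


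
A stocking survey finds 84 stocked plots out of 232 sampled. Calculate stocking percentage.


Formula: Stocking % = stocked plots / total plots * 100
Stocking = 84 / 232 * 100
Stocking = 0.3621 * 100 = 36.2%

36.2


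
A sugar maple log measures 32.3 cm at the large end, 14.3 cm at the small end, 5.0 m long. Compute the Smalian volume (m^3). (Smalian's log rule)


Smalian: V = (A1 + A2)/2 * L,  A = pi*(D/200)^2
A1 = pi*(32.3/200)^2 = 0.08194 m^2
A2 = pi*(14.3/200)^2 = 0.016061 m^2
V = (0.08194+0.016061)/2*5.0 = 0.245 m^3

0.245


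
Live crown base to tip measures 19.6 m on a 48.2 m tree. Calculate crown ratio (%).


Formula: Crown Ratio = (Crown Length / Total Height) * 100
CR = (19.6 m / 48.2 m) * 100
CR = 0.4066 * 100 = 40.7%

40.7


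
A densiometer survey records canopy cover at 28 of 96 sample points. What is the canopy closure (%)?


Formula: Canopy closure = covered points / total points * 100
Closure = 28 / 96 * 100
Closure = 0.2917 * 100 = 29.2%

29.2


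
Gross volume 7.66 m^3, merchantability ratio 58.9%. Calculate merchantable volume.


Formula: MV = V_total * (merchantable_pct / 100)
Merchantable fraction = 58.9% / 100 = 0.589
MV = 7.66 m^3 * 0.589 = 4.512 m^3

4.512


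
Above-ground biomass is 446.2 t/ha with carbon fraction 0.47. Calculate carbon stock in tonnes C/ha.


Formula: Carbon Stock = Biomass * Carbon Fraction
C = 446.2 t/ha * 0.47
C = 209.7 t C/ha

209.7


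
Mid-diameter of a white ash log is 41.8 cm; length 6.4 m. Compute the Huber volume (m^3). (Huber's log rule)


Huber: V = Am * L,  Am = pi*(Dm/200)^2
Am = pi*(41.8/200)^2 = 0.137228 m^2
V = 0.137228*6.4 = 0.8783 m^3

0.8783


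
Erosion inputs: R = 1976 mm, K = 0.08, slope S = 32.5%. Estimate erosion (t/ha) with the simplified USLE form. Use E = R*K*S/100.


Formula: E = R * K * S / 100  (simplified USLE)
R * K = 1976 * 0.08 = 158.08
E = 158.08 * 32.5 / 100 = 51.38 t/ha

51.38


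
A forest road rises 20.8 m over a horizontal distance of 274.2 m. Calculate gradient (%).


Formula: Gradient = rise / run * 100
Gradient = 20.8 / 274.2 * 100 = 7.6%

7.6


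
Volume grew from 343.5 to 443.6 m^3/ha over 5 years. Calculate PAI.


Formula: PAI = (V_T2 - V_T1) / (T2 - T1)
Volume increment = 443.6 - 343.5 = 100.1 m^3/ha
PAI = 100.1 / 5 = 20.02 m^3/ha/year

20.02


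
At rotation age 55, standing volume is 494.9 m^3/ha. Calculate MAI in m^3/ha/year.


Formula: MAI = Total Volume / Stand Age
MAI = 494.9 m^3/ha / 55 years
MAI = 9.0 m^3/ha/year

9.0


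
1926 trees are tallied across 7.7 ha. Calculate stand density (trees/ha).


Formula: Stand Density = N_trees / Area_ha
Density = 1926 trees / 7.7 ha
Density = 250 trees/ha

250


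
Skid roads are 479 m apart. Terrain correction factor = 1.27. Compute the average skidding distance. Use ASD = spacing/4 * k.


Formula: ASD = (spacing / 4) * correction
Uncorrected distance = spacing / 4 = 479 / 4 = 119.75 m
ASD = 119.75 * 1.27 = 152 m

152


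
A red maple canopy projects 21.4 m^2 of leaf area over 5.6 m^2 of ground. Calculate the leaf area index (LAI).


Formula: LAI = total leaf area / ground area  (dimensionless)
LAI = 21.4 m^2 / 5.6 m^2
LAI = 3.82

3.82


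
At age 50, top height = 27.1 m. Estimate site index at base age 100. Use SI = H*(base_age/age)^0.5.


Formula: SI = H_dom * (base_age / age)^0.5
Age ratio = 100 / 50 = 2.0
sqrt(age_ratio) = 1.41421
SI = 27.1 * 1.41421 = 38.3 m

38.3


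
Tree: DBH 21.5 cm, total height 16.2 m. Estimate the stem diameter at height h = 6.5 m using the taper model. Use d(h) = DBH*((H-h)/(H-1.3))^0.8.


Taper: d(h) = DBH * ((H - h) / (H - 1.3))^0.8
Numerator = H - h = 16.2 - 6.5 = 9.7 m
Denominator = H - 1.3 = 16.2 - 1.3 = 14.9 m
Ratio = 9.7 / 14.9 = 0.65101
d = 21.5 * 0.65101^0.8 = 15.3 cm

15.3


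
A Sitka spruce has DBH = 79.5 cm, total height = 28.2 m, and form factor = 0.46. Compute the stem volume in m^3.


Formula: V = pi * (DBH/200)^2 * H * ff
Radius = DBH/200 = 79.5/200 = 0.3975 m
Radius^2 = 0.3975^2 = 0.15800625 m^2
V = pi * 0.15800625 * 28.2 * 0.46
V = 6.439 m^3

6.439


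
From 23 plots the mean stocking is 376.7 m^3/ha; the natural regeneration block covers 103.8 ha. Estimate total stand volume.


Formula: Total Volume = Mean Volume per ha * Total Area
Total Volume = 376.7 m^3/ha * 103.8 ha
Total Volume = 39101 m^3

39101


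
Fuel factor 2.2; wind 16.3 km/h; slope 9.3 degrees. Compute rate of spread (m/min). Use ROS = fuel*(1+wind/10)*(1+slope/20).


Formula: ROS = fuel * (1 + wind/10) * (1 + slope/20)
Wind factor = 1 + 16.3/10 = 2.63
Slope factor = 1 + 9.3/20 = 1.465
ROS = 2.2 * 2.63 * 1.465 = 8.48 m/min

8.48


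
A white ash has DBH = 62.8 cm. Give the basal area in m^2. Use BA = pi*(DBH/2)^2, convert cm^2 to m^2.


Formula: BA = pi * (DBH/2)^2 / 10000  (cm^2 to m^2)
Radius = DBH/2 = 62.8/2 = 31.4 cm
BA = pi * 31.4^2 / 10000
   = 3097.4847 cm^2 / 10000
   = 0.3097 m^2

0.3097


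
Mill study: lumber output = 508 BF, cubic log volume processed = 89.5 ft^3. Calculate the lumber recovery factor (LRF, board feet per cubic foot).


Formula: LRF = Lumber Output (BF) / Log Input (ft^3)
LRF = 508 BF / 89.5 ft^3
LRF = 5.68 BF/ft^3

5.68


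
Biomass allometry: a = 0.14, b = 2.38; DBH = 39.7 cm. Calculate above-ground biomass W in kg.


Formula: W = a * DBH^b  (allometric power law)
DBH^b = 39.7^2.38 = 6384.4194
W = 0.14 * 6384.4194 = 893.8 kg

893.8


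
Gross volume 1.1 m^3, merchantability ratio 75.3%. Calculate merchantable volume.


Formula: MV = V_total * (merchantable_pct / 100)
Merchantable fraction = 75.3% / 100 = 0.753
MV = 1.1 m^3 * 0.753 = 0.828 m^3

0.828


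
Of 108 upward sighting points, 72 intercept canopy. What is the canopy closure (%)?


Formula: Canopy closure = covered points / total points * 100
Closure = 72 / 108 * 100
Closure = 0.6667 * 100 = 66.7%

66.7
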